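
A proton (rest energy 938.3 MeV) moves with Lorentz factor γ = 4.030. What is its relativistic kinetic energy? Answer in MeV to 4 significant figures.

γ = 4.030 (given)
K = (γ − 1)m₀c² = (4.030 − 1) × 938.3 MeV = 3.03000 × 938.3 MeV = 2843 MeV

K ≈ 2843 MeV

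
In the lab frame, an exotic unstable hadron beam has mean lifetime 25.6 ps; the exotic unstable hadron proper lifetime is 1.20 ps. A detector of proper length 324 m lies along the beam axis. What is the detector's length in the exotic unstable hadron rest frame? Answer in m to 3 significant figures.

L ≈ 15.2 m

Time dilation ⇒ γ = Δt/τ₀ = 25.6/1.20 = 21.333
Length contraction: L = L₀/γ = 324/21.333 = 15.2 m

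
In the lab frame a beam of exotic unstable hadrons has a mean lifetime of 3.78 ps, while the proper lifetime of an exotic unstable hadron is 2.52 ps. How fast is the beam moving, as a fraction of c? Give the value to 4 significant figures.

γ = Δt/τ₀ = 3.78/2.52 = 1.50000
β = √(1 − 1/γ²) = √(1 − 1/1.50000²) = 0.7454

β ≈ 0.7454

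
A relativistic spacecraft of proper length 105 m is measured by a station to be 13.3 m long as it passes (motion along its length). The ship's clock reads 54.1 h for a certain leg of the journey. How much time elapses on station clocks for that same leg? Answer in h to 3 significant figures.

Δt ≈ 427 h

Length contraction ⇒ γ = L₀/L = 105/13.3 = 7.8947
Time dilation: Δt = γτ₀ = 7.8947 × 54.1 h = 427 h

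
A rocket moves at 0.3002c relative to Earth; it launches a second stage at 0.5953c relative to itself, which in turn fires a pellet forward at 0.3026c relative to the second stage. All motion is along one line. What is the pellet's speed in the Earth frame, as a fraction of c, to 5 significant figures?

u ≈ 0.86376c

Compose boost 2: (0.5953 + 0.3002)/(1 + 0.5953×0.3002) = 0.89550/1.178709 = 0.7597295
Compose boost 3: (0.3026 + 0.7597295)/(1 + 0.3026×0.7597295) = 1.062329/1.229894 = 0.86376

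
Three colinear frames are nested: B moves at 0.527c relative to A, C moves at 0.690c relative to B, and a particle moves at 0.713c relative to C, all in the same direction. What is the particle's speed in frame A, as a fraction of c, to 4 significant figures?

u ≈ 0.9811c

Compose boost 2: (0.690 + 0.527)/(1 + 0.690×0.527) = 1.217/1.36363 = 0.892471
Compose boost 3: (0.713 + 0.892471)/(1 + 0.713×0.892471) = 1.60547/1.63633 = 0.9811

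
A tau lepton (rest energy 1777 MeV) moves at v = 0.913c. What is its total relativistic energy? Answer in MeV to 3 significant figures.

E ≈ 4360 MeV

γ = 1/√(1 − 0.913²) = 2.4512
E = γm₀c² = 2.4512 × 1777 MeV = 4360 MeV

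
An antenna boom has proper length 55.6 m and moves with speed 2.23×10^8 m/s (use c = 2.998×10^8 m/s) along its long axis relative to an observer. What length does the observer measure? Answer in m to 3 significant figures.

L ≈ 37.2 m

β = v/c = 2.23×10^8 / 2.998×10^8 = 0.74383
γ = 1/√(1 − 0.74383²) = 1.4962
Length contraction: L = L₀/γ = 55.6/1.4962 = 37.2 m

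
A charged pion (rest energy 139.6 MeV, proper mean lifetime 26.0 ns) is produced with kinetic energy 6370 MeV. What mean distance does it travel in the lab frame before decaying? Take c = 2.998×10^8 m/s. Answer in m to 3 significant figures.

γ = 1 + K/(m₀c²) = 1 + 6370/139.6 = 46.630
β = √(1 − 1/γ²) = 0.99977
Dilated lifetime: γτ₀ = 46.630 × 26.0 ns = 1212.4 ns
d = βc·γτ₀ = 0.99977 × (2.998×10^8 m/s) × 1.2124×10^-6 s = 363 m

d ≈ 363 m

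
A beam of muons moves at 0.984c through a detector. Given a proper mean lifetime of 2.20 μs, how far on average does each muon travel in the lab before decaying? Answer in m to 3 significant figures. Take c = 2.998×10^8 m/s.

γ = 1/√(1 − 0.984²) = 5.6127
Dilated lifetime: Δt = γτ₀ = 5.6127 × 2.20 μs = 12.348 μs
d = vΔt = 0.984c × 12.348 μs = 2.9500×10^8 m/s × 1.2348×10^-5 s = 3640 m

d ≈ 3640 m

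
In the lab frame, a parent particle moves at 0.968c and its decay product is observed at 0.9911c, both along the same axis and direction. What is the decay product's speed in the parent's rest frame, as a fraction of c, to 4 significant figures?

u' ≈ 0.5688c

Inverse velocity addition: u' = (u − v)/(1 − uv/c²)
= (0.9911 − 0.968)/(1 − 0.9911×0.968) = 0.02310/0.0406152 = 0.5688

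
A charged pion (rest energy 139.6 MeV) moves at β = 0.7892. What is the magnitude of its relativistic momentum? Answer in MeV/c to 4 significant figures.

γ = 1/√(1 − 0.7892²) = 1.62830
p = γβm₀c = 1.62830 × 0.7892 × 139.6 MeV/c = 179.4 MeV/c

p ≈ 179.4 MeV/c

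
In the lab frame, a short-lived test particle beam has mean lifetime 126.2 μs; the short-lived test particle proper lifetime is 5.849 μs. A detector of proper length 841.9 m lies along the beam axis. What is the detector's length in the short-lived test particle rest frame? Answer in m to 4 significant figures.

Time dilation ⇒ γ = Δt/τ₀ = 126.2/5.849 = 21.5763
Length contraction: L = L₀/γ = 841.9/21.5763 = 39.02 m

L ≈ 39.02 m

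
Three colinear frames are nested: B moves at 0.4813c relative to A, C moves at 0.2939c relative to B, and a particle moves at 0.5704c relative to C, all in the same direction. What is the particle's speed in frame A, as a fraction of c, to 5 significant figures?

Compose boost 2: (0.2939 + 0.4813)/(1 + 0.2939×0.4813) = 0.77520/1.141454 = 0.6791338
Compose boost 3: (0.5704 + 0.6791338)/(1 + 0.5704×0.6791338) = 1.249534/1.387378 = 0.90064

u ≈ 0.90064c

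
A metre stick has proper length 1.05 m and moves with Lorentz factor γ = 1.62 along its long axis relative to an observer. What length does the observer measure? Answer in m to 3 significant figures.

L ≈ 0.648 m

γ = 1.62 (given)
Length contraction: L = L₀/γ = 1.05/1.62 = 0.648 m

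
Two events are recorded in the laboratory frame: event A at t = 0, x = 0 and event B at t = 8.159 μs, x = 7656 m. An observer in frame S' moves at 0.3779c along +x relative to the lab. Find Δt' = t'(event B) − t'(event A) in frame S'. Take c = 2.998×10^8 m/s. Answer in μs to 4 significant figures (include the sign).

γ = 1/√(1 − 0.3779²) = 1.08009
Δt' = γ(Δt − vΔx/c²) = 1.08009 × (8.159 μs − 0.3779×7656 m / (2.998×10^8 m/s))
= 1.08009 × (-1.49144 μs) = -1.611 μs

Δt' ≈ -1.611 μs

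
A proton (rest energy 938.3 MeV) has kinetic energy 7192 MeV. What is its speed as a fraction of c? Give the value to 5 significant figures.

γ = 1 + K/(m₀c²) = 1 + 7192/938.3 = 8.664926
β = √(1 − 1/γ²) = 0.99332

β ≈ 0.99332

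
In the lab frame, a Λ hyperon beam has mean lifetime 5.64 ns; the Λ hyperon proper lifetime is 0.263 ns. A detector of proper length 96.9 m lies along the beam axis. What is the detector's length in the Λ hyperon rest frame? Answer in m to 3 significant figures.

L ≈ 4.52 m

Time dilation ⇒ γ = Δt/τ₀ = 5.64/0.263 = 21.445
Length contraction: L = L₀/γ = 96.9/21.445 = 4.52 m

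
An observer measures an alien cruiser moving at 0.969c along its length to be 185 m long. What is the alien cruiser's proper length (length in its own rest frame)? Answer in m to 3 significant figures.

L₀ ≈ 749 m

γ = 1/√(1 − 0.969²) = 4.0476
L₀ = γL = 4.0476 × 185 = 749 m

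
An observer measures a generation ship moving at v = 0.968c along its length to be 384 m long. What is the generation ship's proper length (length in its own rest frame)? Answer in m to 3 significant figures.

L₀ ≈ 1530 m

γ = 1/√(1 − 0.968²) = 3.9849
L₀ = γL = 3.9849 × 384 = 1530 m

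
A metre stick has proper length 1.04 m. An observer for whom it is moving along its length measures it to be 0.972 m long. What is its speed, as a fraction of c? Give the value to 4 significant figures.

γ = L₀/L = 1.04/0.972 = 1.06996
β = √(1 − 1/γ²) = 0.3557

β ≈ 0.3557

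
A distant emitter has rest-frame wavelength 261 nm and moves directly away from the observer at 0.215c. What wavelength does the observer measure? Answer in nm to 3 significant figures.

λ_obs ≈ 325 nm

Relativistic Doppler: λ_obs = λ_src √((1+β)/(1−β))
= 261 × √(1.2150/0.78500) = 261 × 1.2441 = 325 nm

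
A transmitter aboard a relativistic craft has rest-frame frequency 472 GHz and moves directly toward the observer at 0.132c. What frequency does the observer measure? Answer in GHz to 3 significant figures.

Relativistic Doppler: f_obs = f_src √((1+β)/(1−β))
= 472 × √(1.1320/0.86800) = 472 × 1.1420 = 539 GHz

f_obs ≈ 539 GHz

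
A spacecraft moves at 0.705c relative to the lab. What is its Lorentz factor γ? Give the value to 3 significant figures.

γ ≈ 1.41

γ = 1/√(1 − β²) = 1/√(1 − 0.705²) = 1/√(0.50298) = 1.41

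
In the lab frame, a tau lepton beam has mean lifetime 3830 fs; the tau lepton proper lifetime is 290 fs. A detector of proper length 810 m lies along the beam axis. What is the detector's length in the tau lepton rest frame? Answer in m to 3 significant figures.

L ≈ 61.3 m

Time dilation ⇒ γ = Δt/τ₀ = 3830/290 = 13.207
Length contraction: L = L₀/γ = 810/13.207 = 61.3 m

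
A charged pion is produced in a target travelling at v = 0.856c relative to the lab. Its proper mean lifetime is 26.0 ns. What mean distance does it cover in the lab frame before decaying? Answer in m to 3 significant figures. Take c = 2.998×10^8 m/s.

γ = 1/√(1 − 0.856²) = 1.9343
Dilated lifetime: Δt = γτ₀ = 1.9343 × 26.0 ns = 50.292 ns
d = vΔt = 0.856c × 50.292 ns = 2.5663×10^8 m/s × 5.0292×10^-8 s = 12.9 m

d ≈ 12.9 m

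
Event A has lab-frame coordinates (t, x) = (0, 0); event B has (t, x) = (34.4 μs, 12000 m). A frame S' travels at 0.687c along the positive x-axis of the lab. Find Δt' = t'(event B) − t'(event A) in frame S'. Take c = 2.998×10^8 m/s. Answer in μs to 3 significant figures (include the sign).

Δt' ≈ 9.50 μs

γ = 1/√(1 − 0.687²) = 1.3762
Δt' = γ(Δt − vΔx/c²) = 1.3762 × (34.4 μs − 0.687×12000 m / (2.998×10^8 m/s))
= 1.3762 × (6.9017 μs) = 9.50 μs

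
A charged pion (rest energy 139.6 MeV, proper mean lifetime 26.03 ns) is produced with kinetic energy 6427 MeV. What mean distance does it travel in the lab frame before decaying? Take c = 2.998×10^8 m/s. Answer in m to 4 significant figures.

γ = 1 + K/(m₀c²) = 1 + 6427/139.6 = 47.0387
β = √(1 − 1/γ²) = 0.999774
Dilated lifetime: γτ₀ = 47.0387 × 26.03 ns = 1224.42 ns
d = βc·γτ₀ = 0.999774 × (2.998×10^8 m/s) × 1.22442×10^-6 s = 367.0 m

d ≈ 367.0 m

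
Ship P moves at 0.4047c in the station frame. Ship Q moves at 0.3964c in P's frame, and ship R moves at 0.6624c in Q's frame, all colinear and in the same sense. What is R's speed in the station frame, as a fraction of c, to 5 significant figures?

Compose boost 2: (0.3964 + 0.4047)/(1 + 0.3964×0.4047) = 0.80110/1.160423 = 0.6903517
Compose boost 3: (0.6624 + 0.6903517)/(1 + 0.6624×0.6903517) = 1.352752/1.457289 = 0.92827

u ≈ 0.92827c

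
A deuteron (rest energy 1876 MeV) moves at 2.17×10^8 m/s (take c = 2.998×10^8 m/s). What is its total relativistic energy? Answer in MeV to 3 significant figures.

E ≈ 2720 MeV

β = v/c = 2.17×10^8 / 2.998×10^8 = 0.72382
γ = 1/√(1 − 0.72382²) = 1.4493
E = γm₀c² = 1.4493 × 1876 MeV = 2720 MeV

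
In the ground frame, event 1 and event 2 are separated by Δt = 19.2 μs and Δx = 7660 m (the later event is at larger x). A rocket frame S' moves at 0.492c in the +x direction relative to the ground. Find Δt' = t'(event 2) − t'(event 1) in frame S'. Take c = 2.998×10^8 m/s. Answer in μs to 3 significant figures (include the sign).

γ = 1/√(1 − 0.492²) = 1.1486
Δt' = γ(Δt − vΔx/c²) = 1.1486 × (19.2 μs − 0.492×7660 m / (2.998×10^8 m/s))
= 1.1486 × (6.6292 μs) = 7.61 μs

Δt' ≈ 7.61 μs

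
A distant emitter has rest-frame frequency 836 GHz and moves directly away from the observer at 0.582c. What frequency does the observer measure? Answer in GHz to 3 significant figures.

f_obs ≈ 430 GHz

Relativistic Doppler: f_obs = f_src √((1−β)/(1+β))
= 836 × √(0.41800/1.5820) = 836 × 0.51403 = 430 GHz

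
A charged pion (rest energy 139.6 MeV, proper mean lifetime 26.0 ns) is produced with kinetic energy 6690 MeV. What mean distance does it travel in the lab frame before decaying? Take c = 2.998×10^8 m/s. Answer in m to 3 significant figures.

d ≈ 381 m

γ = 1 + K/(m₀c²) = 1 + 6690/139.6 = 48.923
β = √(1 − 1/γ²) = 0.99979
Dilated lifetime: γτ₀ = 48.923 × 26.0 ns = 1272.0 ns
d = βc·γτ₀ = 0.99979 × (2.998×10^8 m/s) × 1.2720×10^-6 s = 381 m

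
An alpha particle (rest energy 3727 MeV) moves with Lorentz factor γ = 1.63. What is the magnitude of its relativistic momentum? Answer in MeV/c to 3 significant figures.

β = √(1 − 1/γ²) = √(1 − 1/1.63²) = 0.78970
p = γβm₀c = 1.63 × 0.78970 × 3727 MeV/c = 4800 MeV/c

p ≈ 4800 MeV/c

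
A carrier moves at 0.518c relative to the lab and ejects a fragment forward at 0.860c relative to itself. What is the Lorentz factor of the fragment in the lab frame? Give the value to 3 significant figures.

u_lab = (0.860 + 0.518)/(1 + 0.860×0.518) = 1.378/1.44548 = 0.953317
γ = 1/√(1 − 0.953317²) = 3.31

γ ≈ 3.31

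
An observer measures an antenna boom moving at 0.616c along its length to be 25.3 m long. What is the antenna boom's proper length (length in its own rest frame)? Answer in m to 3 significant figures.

γ = 1/√(1 − 0.616²) = 1.2694
L₀ = γL = 1.2694 × 25.3 = 32.1 m

L₀ ≈ 32.1 m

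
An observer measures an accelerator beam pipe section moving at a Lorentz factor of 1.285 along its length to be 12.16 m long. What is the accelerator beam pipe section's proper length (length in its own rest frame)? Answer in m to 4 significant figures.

γ = 1.285 (given)
L₀ = γL = 1.285 × 12.16 = 15.63 m

L₀ ≈ 15.63 m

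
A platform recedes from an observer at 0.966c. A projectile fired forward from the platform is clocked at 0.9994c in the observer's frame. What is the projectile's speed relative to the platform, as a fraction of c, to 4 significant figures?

u' ≈ 0.9659c

Inverse velocity addition: u' = (u − v)/(1 − uv/c²)
= (0.9994 − 0.966)/(1 − 0.9994×0.966) = 0.03340/0.0345796 = 0.9659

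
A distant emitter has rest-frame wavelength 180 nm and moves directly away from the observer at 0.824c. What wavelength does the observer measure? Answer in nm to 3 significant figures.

λ_obs ≈ 579 nm

Relativistic Doppler: λ_obs = λ_src √((1+β)/(1−β))
= 180 × √(1.8240/0.17600) = 180 × 3.2193 = 579 nm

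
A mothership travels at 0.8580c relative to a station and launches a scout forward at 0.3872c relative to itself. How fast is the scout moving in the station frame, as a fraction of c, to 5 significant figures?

Compose boost 2: (0.3872 + 0.8580)/(1 + 0.3872×0.8580) = 1.2452/1.332218 = 0.93468

u ≈ 0.93468c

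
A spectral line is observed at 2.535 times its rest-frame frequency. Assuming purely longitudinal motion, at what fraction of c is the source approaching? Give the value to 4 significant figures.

β ≈ 0.7307

f_obs/f_src = √((1+β)/(1−β)) = 2.535  ⇒  (1+β)/(1−β) = 6.42623
β = |1 − D²|/(1 + D²) = |1 − 6.42623|/(1 + 6.42623) = 0.7307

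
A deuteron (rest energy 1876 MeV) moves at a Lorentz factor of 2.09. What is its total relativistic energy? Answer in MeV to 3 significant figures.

E ≈ 3920 MeV

γ = 2.09 (given)
E = γm₀c² = 2.09 × 1876 MeV = 3920 MeV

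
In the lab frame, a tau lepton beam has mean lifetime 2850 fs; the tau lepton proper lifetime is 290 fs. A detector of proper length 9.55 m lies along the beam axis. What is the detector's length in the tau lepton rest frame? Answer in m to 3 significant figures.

L ≈ 0.972 m

Time dilation ⇒ γ = Δt/τ₀ = 2850/290 = 9.8276
Length contraction: L = L₀/γ = 9.55/9.8276 = 0.972 m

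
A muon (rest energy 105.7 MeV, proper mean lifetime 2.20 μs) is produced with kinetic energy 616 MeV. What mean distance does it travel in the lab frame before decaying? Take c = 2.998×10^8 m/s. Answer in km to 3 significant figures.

γ = 1 + K/(m₀c²) = 1 + 616/105.7 = 6.8278
β = √(1 − 1/γ²) = 0.98922
Dilated lifetime: γτ₀ = 6.8278 × 2.20 μs = 15.021 μs
d = βc·γτ₀ = 0.98922 × (2.998×10^8 m/s) × 1.5021×10^-5 s = 4.45 km

d ≈ 4.45 km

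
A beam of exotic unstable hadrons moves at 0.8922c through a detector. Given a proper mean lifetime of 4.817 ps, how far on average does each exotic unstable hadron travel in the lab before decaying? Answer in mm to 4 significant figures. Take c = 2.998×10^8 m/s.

γ = 1/√(1 − 0.8922²) = 2.21415
Dilated lifetime: Δt = γτ₀ = 2.21415 × 4.817 ps = 10.6656 ps
d = vΔt = 0.8922c × 10.6656 ps = 2.67482×10^8 m/s × 1.06656×10^-11 s = 2.853 mm

d ≈ 2.853 mm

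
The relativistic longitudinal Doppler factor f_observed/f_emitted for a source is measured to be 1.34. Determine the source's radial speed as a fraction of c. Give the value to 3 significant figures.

β ≈ 0.285

f_obs/f_src = √((1+β)/(1−β)) = 1.34  ⇒  (1+β)/(1−β) = 1.7956
β = |1 − D²|/(1 + D²) = |1 − 1.7956|/(1 + 1.7956) = 0.285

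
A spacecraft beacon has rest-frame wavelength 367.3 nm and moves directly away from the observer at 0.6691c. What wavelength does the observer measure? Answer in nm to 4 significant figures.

Relativistic Doppler: λ_obs = λ_src √((1+β)/(1−β))
= 367.3 × √(1.66910/0.330900) = 367.3 × 2.24591 = 824.9 nm

λ_obs ≈ 824.9 nm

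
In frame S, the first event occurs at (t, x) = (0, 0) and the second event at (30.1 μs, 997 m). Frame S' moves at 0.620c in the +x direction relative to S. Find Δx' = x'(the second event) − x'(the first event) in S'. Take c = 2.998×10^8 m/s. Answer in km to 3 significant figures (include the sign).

γ = 1/√(1 − 0.620²) = 1.2745
Δx' = γ(Δx − vΔt) = 1.2745 × (997 m − 0.620×(2.998×10^8 m/s)×30.1×10^-6 s)
= 1.2745 × (-4597.9 m) = -5.86 km

Δx' ≈ -5.86 km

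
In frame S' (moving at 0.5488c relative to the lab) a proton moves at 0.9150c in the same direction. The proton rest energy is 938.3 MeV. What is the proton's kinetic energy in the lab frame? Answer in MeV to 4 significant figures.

u_lab = (0.9150 + 0.5488)/(1 + 0.9150×0.5488) = 0.9744686
γ = 1/√(1 − 0.9744686²) = 4.45387
K = (γ − 1)m₀c² = (4.45387 − 1) × 938.3 = 3.45387 × 938.3 = 3241 MeV

K ≈ 3241 MeV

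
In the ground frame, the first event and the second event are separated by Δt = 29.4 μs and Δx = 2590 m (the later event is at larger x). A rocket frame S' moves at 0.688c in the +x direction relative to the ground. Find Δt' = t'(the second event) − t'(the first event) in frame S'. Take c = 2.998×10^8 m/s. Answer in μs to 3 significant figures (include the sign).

Δt' ≈ 32.3 μs

γ = 1/√(1 − 0.688²) = 1.3780
Δt' = γ(Δt − vΔx/c²) = 1.3780 × (29.4 μs − 0.688×2590 m / (2.998×10^8 m/s))
= 1.3780 × (23.456 μs) = 32.3 μs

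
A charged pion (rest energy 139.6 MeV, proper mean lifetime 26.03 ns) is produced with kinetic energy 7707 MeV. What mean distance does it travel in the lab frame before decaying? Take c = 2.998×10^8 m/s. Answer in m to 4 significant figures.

γ = 1 + K/(m₀c²) = 1 + 7707/139.6 = 56.2077
β = √(1 − 1/γ²) = 0.999842
Dilated lifetime: γτ₀ = 56.2077 × 26.03 ns = 1463.09 ns
d = βc·γτ₀ = 0.999842 × (2.998×10^8 m/s) × 1.46309×10^-6 s = 438.6 m

d ≈ 438.6 m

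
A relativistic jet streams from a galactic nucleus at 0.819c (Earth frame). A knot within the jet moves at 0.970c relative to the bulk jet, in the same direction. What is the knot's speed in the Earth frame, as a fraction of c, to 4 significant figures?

Relativistic velocity addition: u = (u' + v)/(1 + u'v/c²)
= (0.970 + 0.819)/(1 + 0.970×0.819) = 1.789/1.79443 = 0.9970

u ≈ 0.9970c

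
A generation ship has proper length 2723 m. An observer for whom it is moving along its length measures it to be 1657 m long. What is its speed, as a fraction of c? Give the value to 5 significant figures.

β ≈ 0.79354

γ = L₀/L = 2723/1657 = 1.643331
β = √(1 − 1/γ²) = 0.79354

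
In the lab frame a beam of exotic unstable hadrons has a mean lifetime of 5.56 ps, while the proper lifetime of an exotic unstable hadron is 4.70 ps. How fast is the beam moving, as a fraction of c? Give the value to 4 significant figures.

β ≈ 0.5343

γ = Δt/τ₀ = 5.56/4.70 = 1.18298
β = √(1 − 1/γ²) = √(1 − 1/1.18298²) = 0.5343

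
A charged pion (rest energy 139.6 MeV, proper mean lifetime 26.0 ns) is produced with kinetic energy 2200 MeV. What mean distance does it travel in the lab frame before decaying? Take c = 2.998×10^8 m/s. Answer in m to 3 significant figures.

d ≈ 130 m

γ = 1 + K/(m₀c²) = 1 + 2200/139.6 = 16.759
β = √(1 − 1/γ²) = 0.99822
Dilated lifetime: γτ₀ = 16.759 × 26.0 ns = 435.74 ns
d = βc·γτ₀ = 0.99822 × (2.998×10^8 m/s) × 4.3574×10^-7 s = 130 m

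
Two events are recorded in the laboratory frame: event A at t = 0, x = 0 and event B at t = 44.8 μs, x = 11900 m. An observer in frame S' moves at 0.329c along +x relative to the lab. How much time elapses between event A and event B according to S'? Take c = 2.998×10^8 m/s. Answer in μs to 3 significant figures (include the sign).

γ = 1/√(1 − 0.329²) = 1.0590
Δt' = γ(Δt − vΔx/c²) = 1.0590 × (44.8 μs − 0.329×11900 m / (2.998×10^8 m/s))
= 1.0590 × (31.741 μs) = 33.6 μs

Δt' ≈ 33.6 μs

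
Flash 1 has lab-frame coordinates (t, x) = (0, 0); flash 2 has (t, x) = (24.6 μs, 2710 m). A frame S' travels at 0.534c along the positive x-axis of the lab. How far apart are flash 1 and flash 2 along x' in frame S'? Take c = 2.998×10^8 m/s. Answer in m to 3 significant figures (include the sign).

Δx' ≈ -1450 m

γ = 1/√(1 − 0.534²) = 1.1828
Δx' = γ(Δx − vΔt) = 1.1828 × (2710 m − 0.534×(2.998×10^8 m/s)×24.6×10^-6 s)
= 1.1828 × (-1228.3 m) = -1450 m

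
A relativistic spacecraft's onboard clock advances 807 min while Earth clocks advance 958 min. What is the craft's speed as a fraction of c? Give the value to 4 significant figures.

β ≈ 0.5389

γ = Δt/τ₀ = 958/807 = 1.18711
β = √(1 − 1/γ²) = √(1 − 1/1.18711²) = 0.5389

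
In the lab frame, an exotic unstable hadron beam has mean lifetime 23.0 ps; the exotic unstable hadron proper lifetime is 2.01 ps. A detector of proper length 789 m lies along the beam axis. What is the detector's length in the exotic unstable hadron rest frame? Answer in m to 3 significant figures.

L ≈ 69.0 m

Time dilation ⇒ γ = Δt/τ₀ = 23.0/2.01 = 11.443
Length contraction: L = L₀/γ = 789/11.443 = 69.0 m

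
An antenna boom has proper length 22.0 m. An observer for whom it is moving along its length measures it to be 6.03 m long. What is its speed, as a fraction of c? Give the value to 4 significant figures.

β ≈ 0.9617

γ = L₀/L = 22.0/6.03 = 3.64842
β = √(1 − 1/γ²) = 0.9617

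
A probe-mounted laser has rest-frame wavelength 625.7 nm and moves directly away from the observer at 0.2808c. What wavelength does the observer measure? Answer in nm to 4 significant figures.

Relativistic Doppler: λ_obs = λ_src √((1+β)/(1−β))
= 625.7 × √(1.28080/0.719200) = 625.7 × 1.33449 = 835.0 nm

λ_obs ≈ 835.0 nm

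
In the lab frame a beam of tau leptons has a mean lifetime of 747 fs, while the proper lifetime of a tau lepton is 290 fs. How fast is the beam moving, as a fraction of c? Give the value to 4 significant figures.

β ≈ 0.9216

γ = Δt/τ₀ = 747/290 = 2.57586
β = √(1 − 1/γ²) = √(1 − 1/2.57586²) = 0.9216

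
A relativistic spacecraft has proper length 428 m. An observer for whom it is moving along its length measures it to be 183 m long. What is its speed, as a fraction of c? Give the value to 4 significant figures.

β ≈ 0.9040

γ = L₀/L = 428/183 = 2.33880
β = √(1 − 1/γ²) = 0.9040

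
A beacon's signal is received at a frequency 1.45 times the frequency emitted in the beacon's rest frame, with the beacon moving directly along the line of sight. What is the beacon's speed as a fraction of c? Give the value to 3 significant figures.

β ≈ 0.355

f_obs/f_src = √((1+β)/(1−β)) = 1.45  ⇒  (1+β)/(1−β) = 2.1025
β = |1 − D²|/(1 + D²) = |1 − 2.1025|/(1 + 2.1025) = 0.355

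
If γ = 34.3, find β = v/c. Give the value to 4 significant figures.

β ≈ 0.9996

β = √(1 − 1/γ²) = √(1 − 1/34.3²) = √(0.999150) = 0.9996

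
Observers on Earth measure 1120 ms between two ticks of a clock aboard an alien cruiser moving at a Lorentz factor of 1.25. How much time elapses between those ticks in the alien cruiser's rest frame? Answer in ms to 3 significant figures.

γ = 1.25 (given)
Proper time: τ₀ = Δt/γ = 1120/1.25 = 896 ms

τ₀ ≈ 896 ms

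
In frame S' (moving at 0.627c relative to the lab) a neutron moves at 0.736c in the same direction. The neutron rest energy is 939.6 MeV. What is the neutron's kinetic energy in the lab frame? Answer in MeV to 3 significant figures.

u_lab = (0.736 + 0.627)/(1 + 0.736×0.627) = 0.932621
γ = 1/√(1 − 0.932621²) = 2.7712
K = (γ − 1)m₀c² = (2.7712 − 1) × 939.6 = 1.7712 × 939.6 = 1660 MeV

K ≈ 1660 MeV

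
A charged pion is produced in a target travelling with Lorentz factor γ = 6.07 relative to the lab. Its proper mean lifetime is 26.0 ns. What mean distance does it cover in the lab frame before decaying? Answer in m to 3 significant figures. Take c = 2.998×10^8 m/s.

d ≈ 46.7 m

β = √(1 − 1/γ²) = √(1 − 1/6.07²) = 0.98634
Dilated lifetime: Δt = γτ₀ = 6.07 × 26.0 ns = 157.82 ns
d = vΔt = 0.98634c × 157.82 ns = 2.9570×10^8 m/s × 1.5782×10^-7 s = 46.7 m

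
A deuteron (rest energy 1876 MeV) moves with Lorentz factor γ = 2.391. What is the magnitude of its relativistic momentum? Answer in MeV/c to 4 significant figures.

β = √(1 − 1/γ²) = √(1 − 1/2.391²) = 0.908339
p = γβm₀c = 2.391 × 0.908339 × 1876 MeV/c = 4074 MeV/c

p ≈ 4074 MeV/c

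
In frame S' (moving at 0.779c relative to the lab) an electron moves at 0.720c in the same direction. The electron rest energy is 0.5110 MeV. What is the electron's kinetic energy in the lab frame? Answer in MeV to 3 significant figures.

K ≈ 1.32 MeV

u_lab = (0.720 + 0.779)/(1 + 0.720×0.779) = 0.960356
γ = 1/√(1 − 0.960356²) = 3.5871
K = (γ − 1)m₀c² = (3.5871 − 1) × 0.5110 = 2.5871 × 0.5110 = 1.32 MeV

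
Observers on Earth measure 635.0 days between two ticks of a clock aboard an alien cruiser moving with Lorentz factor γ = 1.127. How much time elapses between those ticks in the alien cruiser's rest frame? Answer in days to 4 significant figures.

γ = 1.127 (given)
Proper time: τ₀ = Δt/γ = 635.0/1.127 = 563.4 days

τ₀ ≈ 563.4 days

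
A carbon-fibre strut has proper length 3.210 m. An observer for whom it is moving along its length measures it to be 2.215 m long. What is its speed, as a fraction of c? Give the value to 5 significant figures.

γ = L₀/L = 3.210/2.215 = 1.449210
β = √(1 − 1/γ²) = 0.72378

β ≈ 0.72378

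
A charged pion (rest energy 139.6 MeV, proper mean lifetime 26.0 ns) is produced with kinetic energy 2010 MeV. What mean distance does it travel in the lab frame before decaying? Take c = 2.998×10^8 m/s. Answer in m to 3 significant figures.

d ≈ 120 m

γ = 1 + K/(m₀c²) = 1 + 2010/139.6 = 15.398
β = √(1 − 1/γ²) = 0.99789
Dilated lifetime: γτ₀ = 15.398 × 26.0 ns = 400.36 ns
d = βc·γτ₀ = 0.99789 × (2.998×10^8 m/s) × 4.0036×10^-7 s = 120 m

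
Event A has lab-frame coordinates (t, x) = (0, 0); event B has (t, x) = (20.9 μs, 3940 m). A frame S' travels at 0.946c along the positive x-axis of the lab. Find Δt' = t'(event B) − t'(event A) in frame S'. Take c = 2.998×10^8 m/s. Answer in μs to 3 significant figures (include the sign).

γ = 1/√(1 − 0.946²) = 3.0848
Δt' = γ(Δt − vΔx/c²) = 3.0848 × (20.9 μs − 0.946×3940 m / (2.998×10^8 m/s))
= 3.0848 × (8.4676 μs) = 26.1 μs

Δt' ≈ 26.1 μs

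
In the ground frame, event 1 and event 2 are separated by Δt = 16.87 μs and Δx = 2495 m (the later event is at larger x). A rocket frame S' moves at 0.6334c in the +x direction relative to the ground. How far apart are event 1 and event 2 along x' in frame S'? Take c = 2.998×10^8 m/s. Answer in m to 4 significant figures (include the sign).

γ = 1/√(1 − 0.6334²) = 1.29228
Δx' = γ(Δx − vΔt) = 1.29228 × (2495 m − 0.6334×(2.998×10^8 m/s)×16.87×10^-6 s)
= 1.29228 × (-708.500 m) = -915.6 m

Δx' ≈ -915.6 m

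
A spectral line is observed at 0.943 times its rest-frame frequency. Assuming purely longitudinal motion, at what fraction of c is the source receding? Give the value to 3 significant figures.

β ≈ 0.0586

f_obs/f_src = √((1−β)/(1+β)) = 0.943  ⇒  (1−β)/(1+β) = 0.88925
β = |1 − D²|/(1 + D²) = |1 − 0.88925|/(1 + 0.88925) = 0.0586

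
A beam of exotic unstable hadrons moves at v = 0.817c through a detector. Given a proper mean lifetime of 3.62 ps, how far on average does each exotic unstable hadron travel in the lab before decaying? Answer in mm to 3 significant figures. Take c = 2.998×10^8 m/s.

γ = 1/√(1 − 0.817²) = 1.7342
Dilated lifetime: Δt = γτ₀ = 1.7342 × 3.62 ps = 6.2778 ps
d = vΔt = 0.817c × 6.2778 ps = 2.4494×10^8 m/s × 6.2778×10^-12 s = 1.54 mm

d ≈ 1.54 mm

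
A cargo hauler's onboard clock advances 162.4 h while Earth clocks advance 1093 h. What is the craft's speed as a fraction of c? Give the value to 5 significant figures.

β ≈ 0.98890

γ = Δt/τ₀ = 1093/162.4 = 6.730296
β = √(1 − 1/γ²) = √(1 − 1/6.730296²) = 0.98890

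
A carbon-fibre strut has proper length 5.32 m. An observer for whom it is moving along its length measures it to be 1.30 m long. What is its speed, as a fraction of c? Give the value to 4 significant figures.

β ≈ 0.9697

γ = L₀/L = 5.32/1.30 = 4.09231
β = √(1 − 1/γ²) = 0.9697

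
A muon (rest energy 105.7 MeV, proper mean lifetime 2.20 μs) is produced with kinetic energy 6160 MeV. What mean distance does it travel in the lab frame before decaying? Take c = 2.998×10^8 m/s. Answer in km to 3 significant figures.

γ = 1 + K/(m₀c²) = 1 + 6160/105.7 = 59.278
β = √(1 − 1/γ²) = 0.99986
Dilated lifetime: γτ₀ = 59.278 × 2.20 μs = 130.41 μs
d = βc·γτ₀ = 0.99986 × (2.998×10^8 m/s) × 0.00013041 s = 39.1 km

d ≈ 39.1 km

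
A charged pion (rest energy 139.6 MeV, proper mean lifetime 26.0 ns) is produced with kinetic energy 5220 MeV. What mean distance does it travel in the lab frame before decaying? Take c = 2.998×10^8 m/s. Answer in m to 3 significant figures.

d ≈ 299 m

γ = 1 + K/(m₀c²) = 1 + 5220/139.6 = 38.393
β = √(1 − 1/γ²) = 0.99966
Dilated lifetime: γτ₀ = 38.393 × 26.0 ns = 998.21 ns
d = βc·γτ₀ = 0.99966 × (2.998×10^8 m/s) × 9.9821×10^-7 s = 299 m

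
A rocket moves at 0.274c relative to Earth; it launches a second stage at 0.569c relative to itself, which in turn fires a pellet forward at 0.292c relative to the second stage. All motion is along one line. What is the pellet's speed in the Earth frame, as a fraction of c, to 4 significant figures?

u ≈ 0.8420c

Compose boost 2: (0.569 + 0.274)/(1 + 0.569×0.274) = 0.8430/1.15591 = 0.729298
Compose boost 3: (0.292 + 0.729298)/(1 + 0.292×0.729298) = 1.02130/1.21296 = 0.8420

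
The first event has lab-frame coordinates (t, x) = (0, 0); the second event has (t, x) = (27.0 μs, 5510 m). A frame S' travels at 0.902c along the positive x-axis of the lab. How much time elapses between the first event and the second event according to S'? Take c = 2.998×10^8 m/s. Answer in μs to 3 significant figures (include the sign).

Δt' ≈ 24.1 μs

γ = 1/√(1 − 0.902²) = 2.3162
Δt' = γ(Δt − vΔx/c²) = 2.3162 × (27.0 μs − 0.902×5510 m / (2.998×10^8 m/s))
= 2.3162 × (10.422 μs) = 24.1 μs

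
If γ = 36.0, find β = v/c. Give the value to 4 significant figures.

β = √(1 − 1/γ²) = √(1 − 1/36.0²) = √(0.999228) = 0.9996

β ≈ 0.9996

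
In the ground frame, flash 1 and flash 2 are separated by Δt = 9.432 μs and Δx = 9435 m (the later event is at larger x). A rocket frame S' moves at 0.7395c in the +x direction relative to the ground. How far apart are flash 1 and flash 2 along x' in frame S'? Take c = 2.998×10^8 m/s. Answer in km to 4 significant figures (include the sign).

γ = 1/√(1 − 0.7395²) = 1.48554
Δx' = γ(Δx − vΔt) = 1.48554 × (9435 m − 0.7395×(2.998×10^8 m/s)×9.432×10^-6 s)
= 1.48554 × (7343.91 m) = 10.91 km

Δx' ≈ 10.91 km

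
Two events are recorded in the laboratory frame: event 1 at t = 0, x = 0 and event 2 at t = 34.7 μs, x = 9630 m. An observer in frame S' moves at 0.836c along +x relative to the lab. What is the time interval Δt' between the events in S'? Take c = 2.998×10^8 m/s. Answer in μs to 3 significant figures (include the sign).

Δt' ≈ 14.3 μs

γ = 1/√(1 − 0.836²) = 1.8224
Δt' = γ(Δt − vΔx/c²) = 1.8224 × (34.7 μs − 0.836×9630 m / (2.998×10^8 m/s))
= 1.8224 × (7.8465 μs) = 14.3 μs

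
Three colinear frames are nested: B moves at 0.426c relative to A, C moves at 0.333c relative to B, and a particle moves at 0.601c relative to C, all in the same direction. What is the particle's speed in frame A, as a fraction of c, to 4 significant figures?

u ≈ 0.9044c

Compose boost 2: (0.333 + 0.426)/(1 + 0.333×0.426) = 0.7590/1.14186 = 0.664706
Compose boost 3: (0.601 + 0.664706)/(1 + 0.601×0.664706) = 1.26571/1.39949 = 0.9044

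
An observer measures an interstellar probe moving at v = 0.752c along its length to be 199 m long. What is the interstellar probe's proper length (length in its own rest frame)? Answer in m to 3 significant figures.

γ = 1/√(1 − 0.752²) = 1.5171
L₀ = γL = 1.5171 × 199 = 302 m

L₀ ≈ 302 m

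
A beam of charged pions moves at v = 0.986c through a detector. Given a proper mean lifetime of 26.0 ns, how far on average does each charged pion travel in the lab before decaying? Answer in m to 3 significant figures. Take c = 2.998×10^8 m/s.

d ≈ 46.1 m

γ = 1/√(1 − 0.986²) = 5.9972
Dilated lifetime: Δt = γτ₀ = 5.9972 × 26.0 ns = 155.93 ns
d = vΔt = 0.986c × 155.93 ns = 2.9560×10^8 m/s × 1.5593×10^-7 s = 46.1 m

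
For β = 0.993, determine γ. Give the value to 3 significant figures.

γ ≈ 8.47

γ = 1/√(1 − β²) = 1/√(1 − 0.993²) = 1/√(0.013951) = 8.47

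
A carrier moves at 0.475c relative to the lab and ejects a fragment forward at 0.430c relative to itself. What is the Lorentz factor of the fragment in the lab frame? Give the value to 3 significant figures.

u_lab = (0.430 + 0.475)/(1 + 0.430×0.475) = 0.9050/1.20425 = 0.751505
γ = 1/√(1 − 0.751505²) = 1.52

γ ≈ 1.52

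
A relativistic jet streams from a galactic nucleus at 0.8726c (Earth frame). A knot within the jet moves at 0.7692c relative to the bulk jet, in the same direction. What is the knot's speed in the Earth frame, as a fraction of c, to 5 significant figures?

u ≈ 0.98241c

Relativistic velocity addition: u = (u' + v)/(1 + u'v/c²)
= (0.7692 + 0.8726)/(1 + 0.7692×0.8726) = 1.6418/1.671204 = 0.98241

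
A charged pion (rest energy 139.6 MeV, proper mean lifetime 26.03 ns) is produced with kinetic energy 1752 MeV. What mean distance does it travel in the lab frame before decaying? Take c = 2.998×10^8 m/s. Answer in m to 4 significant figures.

γ = 1 + K/(m₀c²) = 1 + 1752/139.6 = 13.5501
β = √(1 − 1/γ²) = 0.997273
Dilated lifetime: γτ₀ = 13.5501 × 26.03 ns = 352.710 ns
d = βc·γτ₀ = 0.997273 × (2.998×10^8 m/s) × 3.52710×10^-7 s = 105.5 m

d ≈ 105.5 m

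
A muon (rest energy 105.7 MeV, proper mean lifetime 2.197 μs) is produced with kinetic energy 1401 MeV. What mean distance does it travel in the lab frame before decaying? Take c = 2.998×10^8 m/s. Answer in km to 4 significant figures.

d ≈ 9.366 km

γ = 1 + K/(m₀c²) = 1 + 1401/105.7 = 14.2545
β = √(1 − 1/γ²) = 0.997536
Dilated lifetime: γτ₀ = 14.2545 × 2.197 μs = 31.3171 μs
d = βc·γτ₀ = 0.997536 × (2.998×10^8 m/s) × 3.13171×10^-5 s = 9.366 km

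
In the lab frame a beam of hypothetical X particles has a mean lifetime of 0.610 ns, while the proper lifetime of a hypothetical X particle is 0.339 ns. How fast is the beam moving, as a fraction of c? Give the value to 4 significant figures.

γ = Δt/τ₀ = 0.610/0.339 = 1.79941
β = √(1 − 1/γ²) = √(1 − 1/1.79941²) = 0.8314

β ≈ 0.8314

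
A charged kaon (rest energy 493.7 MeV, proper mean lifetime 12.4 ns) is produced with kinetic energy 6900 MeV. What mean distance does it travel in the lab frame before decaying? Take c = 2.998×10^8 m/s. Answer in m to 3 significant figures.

γ = 1 + K/(m₀c²) = 1 + 6900/493.7 = 14.976
β = √(1 − 1/γ²) = 0.99777
Dilated lifetime: γτ₀ = 14.976 × 12.4 ns = 185.70 ns
d = βc·γτ₀ = 0.99777 × (2.998×10^8 m/s) × 1.8570×10^-7 s = 55.5 m

d ≈ 55.5 m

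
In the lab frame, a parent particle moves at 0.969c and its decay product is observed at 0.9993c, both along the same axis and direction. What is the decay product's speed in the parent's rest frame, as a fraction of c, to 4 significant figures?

u' ≈ 0.9565c

Inverse velocity addition: u' = (u − v)/(1 − uv/c²)
= (0.9993 − 0.969)/(1 − 0.9993×0.969) = 0.03030/0.0316783 = 0.9565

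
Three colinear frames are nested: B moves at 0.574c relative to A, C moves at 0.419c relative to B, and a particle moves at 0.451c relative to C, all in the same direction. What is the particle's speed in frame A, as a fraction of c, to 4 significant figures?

Compose boost 2: (0.419 + 0.574)/(1 + 0.419×0.574) = 0.9930/1.24051 = 0.800480
Compose boost 3: (0.451 + 0.800480)/(1 + 0.451×0.800480) = 1.25148/1.36102 = 0.9195

u ≈ 0.9195c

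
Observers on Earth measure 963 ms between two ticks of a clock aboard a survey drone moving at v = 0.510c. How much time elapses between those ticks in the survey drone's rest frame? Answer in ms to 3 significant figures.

γ = 1/√(1 − 0.510²) = 1.1626
Proper time: τ₀ = Δt/γ = 963/1.1626 = 828 ms

τ₀ ≈ 828 ms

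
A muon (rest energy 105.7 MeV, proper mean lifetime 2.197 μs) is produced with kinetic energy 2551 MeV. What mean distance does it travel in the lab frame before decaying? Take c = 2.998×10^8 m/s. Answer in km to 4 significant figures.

d ≈ 16.54 km

γ = 1 + K/(m₀c²) = 1 + 2551/105.7 = 25.1343
β = √(1 − 1/γ²) = 0.999208
Dilated lifetime: γτ₀ = 25.1343 × 2.197 μs = 55.2202 μs
d = βc·γτ₀ = 0.999208 × (2.998×10^8 m/s) × 5.52202×10^-5 s = 16.54 km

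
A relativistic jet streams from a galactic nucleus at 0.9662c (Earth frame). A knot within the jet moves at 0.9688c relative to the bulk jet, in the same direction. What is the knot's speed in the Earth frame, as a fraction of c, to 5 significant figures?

u ≈ 0.99946c

Relativistic velocity addition: u = (u' + v)/(1 + u'v/c²)
= (0.9688 + 0.9662)/(1 + 0.9688×0.9662) = 1.9350/1.936055 = 0.99946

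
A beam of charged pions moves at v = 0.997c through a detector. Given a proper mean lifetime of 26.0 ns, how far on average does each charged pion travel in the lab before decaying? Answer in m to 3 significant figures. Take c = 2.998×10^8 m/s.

d ≈ 100 m

γ = 1/√(1 − 0.997²) = 12.920
Dilated lifetime: Δt = γτ₀ = 12.920 × 26.0 ns = 335.91 ns
d = vΔt = 0.997c × 335.91 ns = 2.9890×10^8 m/s × 3.3591×10^-7 s = 100 m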